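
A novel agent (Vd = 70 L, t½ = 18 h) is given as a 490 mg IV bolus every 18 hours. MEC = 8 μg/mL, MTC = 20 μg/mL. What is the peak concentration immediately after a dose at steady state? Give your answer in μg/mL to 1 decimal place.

τ = 18 h = 1 half-life, so f = (1/2)^1 = 0.5.
At steady state, R = 1/(1 − 0.5) = 2/1.
Single-dose peak C₀ = D/Vd = 490/70 = 7 μg/mL.
Steady-state peak Cmax,ss = C₀·R = 7 × 2/1 ≈ 14.000 μg/mL.
Peak 14.0 μg/mL vs MTC 20 μg/mL: below toxic threshold.

14.0 μg/mL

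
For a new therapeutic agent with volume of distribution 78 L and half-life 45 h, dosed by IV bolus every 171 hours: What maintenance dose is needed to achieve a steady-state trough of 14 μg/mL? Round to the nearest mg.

τ/t½ = 171/45 ≈ 3.8, so f = (1/2)^(171/45) ≈ 0.071794.
Cmin,ss = (D/Vd)·f/(1−f), so D = Cmin,ss·Vd·(1−f)/f.
D = 14 × 78 × (1−f)/f ≈ 14 × 78 × 12.92874 ≈ 14118.18 mg.

14118 mg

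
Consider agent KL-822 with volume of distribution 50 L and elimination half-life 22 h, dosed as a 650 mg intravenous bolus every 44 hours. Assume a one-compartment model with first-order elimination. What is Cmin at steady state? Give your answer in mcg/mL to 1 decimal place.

The dosing interval is 2 half-lives, so f = 2^(−2) = 0.25.
Accumulation ratio R = 1/(1 − f) = 1/0.75 = 4/3.
Single-dose peak C₀ = D/Vd = 650/50 = 13 mcg/mL.
Steady-state peak Cmax,ss = C₀·R = 13 × 4/3 ≈ 17.333 mcg/mL.
Steady-state trough Cmin,ss = Cmax,ss·f ≈ 17.333 × 0.25 ≈ 4.333 mcg/mL.

4.3 mcg/mL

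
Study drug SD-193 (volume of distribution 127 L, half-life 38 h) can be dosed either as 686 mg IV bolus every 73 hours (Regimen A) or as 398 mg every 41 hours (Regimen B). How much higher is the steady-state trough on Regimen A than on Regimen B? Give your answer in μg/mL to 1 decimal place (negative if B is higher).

-0.9 μg/mL

Regimen A: f = (1/2)^(73/38) ≈ 0.2641; Cmin,ss = (686/127)·f/(1−f) ≈ 1.939 μg/mL.
Regimen B: f = (1/2)^(41/38) ≈ 0.4734; Cmin,ss = (398/127)·f/(1−f) ≈ 2.817 μg/mL.
Difference ≈ 1.939 − 2.817 ≈ -0.878 μg/mL.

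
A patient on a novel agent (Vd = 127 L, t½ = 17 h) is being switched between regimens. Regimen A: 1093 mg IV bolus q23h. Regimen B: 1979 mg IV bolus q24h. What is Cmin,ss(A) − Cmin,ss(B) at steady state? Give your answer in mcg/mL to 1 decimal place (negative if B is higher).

-3.8 mcg/mL

Regimen A: f = (1/2)^(23/17) ≈ 0.3915; Cmin,ss = (1093/127)·f/(1−f) ≈ 5.537 mcg/mL.
Regimen B: f = (1/2)^(24/17) ≈ 0.3759; Cmin,ss = (1979/127)·f/(1−f) ≈ 9.386 mcg/mL.
Difference ≈ 5.537 − 9.386 ≈ -3.849 mcg/mL.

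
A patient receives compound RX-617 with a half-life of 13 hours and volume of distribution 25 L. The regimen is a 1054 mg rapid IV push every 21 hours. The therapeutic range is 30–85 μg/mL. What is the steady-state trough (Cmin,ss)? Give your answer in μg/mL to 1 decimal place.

Over one 21-h interval, 21/13 ≈ 1.6154 half-lives elapse, leaving f ≈ 0.3264 of each dose.
Each bolus raises the concentration by D/Vd = 1054/25 ≈ 42.160 μg/mL.
Steady-state trough Cmin,ss = C₀·f/(1−f) ≈ 42.160 × 0.3264/0.6736 ≈ 20.429 μg/mL.
Trough 20.4 μg/mL vs MEC 30 μg/mL: subtherapeutic.

20.4 μg/mL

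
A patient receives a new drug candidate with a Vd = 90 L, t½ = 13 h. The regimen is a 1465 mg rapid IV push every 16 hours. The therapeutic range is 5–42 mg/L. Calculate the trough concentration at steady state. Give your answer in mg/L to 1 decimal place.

Over one 16-h interval, 16/13 ≈ 1.2308 half-lives elapse, leaving f ≈ 0.4261 of each dose.
Single-dose peak C₀ = D/Vd = 1465/90 ≈ 16.278 mg/L.
Steady-state trough Cmin,ss = C₀·f/(1−f) ≈ 16.278 × 0.4261/0.5739 ≈ 12.086 mg/L.
Trough 12.1 mg/L vs MEC 5 mg/L: adequate.

12.1 mg/L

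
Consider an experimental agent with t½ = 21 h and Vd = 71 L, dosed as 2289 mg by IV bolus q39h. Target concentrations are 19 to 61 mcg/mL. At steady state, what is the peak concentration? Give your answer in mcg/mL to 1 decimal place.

τ/t½ = 39/21 ≈ 1.8571, so fraction remaining f = (1/2)^(39/21) ≈ 0.2760.
Accumulation ratio R = 1/(1 − f) ≈ 1/0.7240 ≈ 1.3812.
Single-dose peak C₀ = D/Vd = 2289/71 ≈ 32.239 mcg/mL.
Steady-state peak Cmax,ss = C₀·R ≈ 32.239 × 1.3812 ≈ 44.529 mcg/mL.
Peak 44.5 mcg/mL vs MTC 61 mcg/mL: below toxic threshold.

44.5 mcg/mL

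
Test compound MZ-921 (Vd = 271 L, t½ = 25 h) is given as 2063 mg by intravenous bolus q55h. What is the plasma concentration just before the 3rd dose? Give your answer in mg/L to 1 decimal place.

2.0 mg/L

f = (1/2)^(τ/t½) = (1/2)^(55/25) ≈ 0.2176.
C₀ = D/Vd = 2063/271 ≈ 7.613 mg/L.
Before the 3rd dose, 2 doses have been given. Superposition: Cmin = C₀·(f + f²).
≈ 7.613 × (0.2176 + 0.0473) ≈ 7.613 × 0.2649 ≈ 2.017 mg/L.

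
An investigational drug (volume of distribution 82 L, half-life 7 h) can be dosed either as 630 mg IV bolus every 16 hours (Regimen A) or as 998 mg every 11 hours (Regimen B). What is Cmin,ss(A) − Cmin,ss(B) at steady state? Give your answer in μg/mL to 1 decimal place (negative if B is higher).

-4.2 μg/mL

Regimen A: f = (1/2)^(16/7) ≈ 0.2051; Cmin,ss = (630/82)·f/(1−f) ≈ 1.982 μg/mL.
Regimen B: f = (1/2)^(11/7) ≈ 0.3365; Cmin,ss = (998/82)·f/(1−f) ≈ 6.172 μg/mL.
Difference ≈ 1.982 − 6.172 ≈ -4.190 μg/mL.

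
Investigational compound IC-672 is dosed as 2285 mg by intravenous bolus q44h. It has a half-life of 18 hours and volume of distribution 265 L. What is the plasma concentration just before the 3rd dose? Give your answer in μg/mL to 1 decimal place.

1.9 μg/mL

f = (1/2)^(τ/t½) = (1/2)^(44/18) ≈ 0.1837.
C₀ = D/Vd = 2285/265 ≈ 8.623 μg/mL.
Before the 3rd dose, 2 doses have been given. Superposition: Cmin = C₀·(f + f²).
≈ 8.623 × (0.1837 + 0.0337) ≈ 8.623 × 0.2174 ≈ 1.875 μg/mL.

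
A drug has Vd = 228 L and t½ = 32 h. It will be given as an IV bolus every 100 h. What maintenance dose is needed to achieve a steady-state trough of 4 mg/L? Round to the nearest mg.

τ/t½ = 100/32 ≈ 3.125, so f = (1/2)^(100/32) ≈ 0.114626.
Cmin,ss = (D/Vd)·f/(1−f), so D = Cmin,ss·Vd·(1−f)/f.
D = 4 × 228 × (1−f)/f ≈ 4 × 228 × 7.72402 ≈ 7044.31 mg.

7044 mg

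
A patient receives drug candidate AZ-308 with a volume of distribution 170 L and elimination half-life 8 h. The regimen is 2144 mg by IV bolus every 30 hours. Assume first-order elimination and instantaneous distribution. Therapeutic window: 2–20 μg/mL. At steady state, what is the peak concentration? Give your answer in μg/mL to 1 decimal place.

τ/t½ = 30/8 ≈ 3.75, so fraction remaining f = (1/2)^(30/8) ≈ 0.0743.
At steady state, accumulation factor R = 1/(1 − e^(−kτ)) ≈ 1.0803.
Each bolus raises the concentration by D/Vd = 2144/170 ≈ 12.612 μg/mL.
Steady-state peak Cmax,ss = C₀·R ≈ 12.612 × 1.0803 ≈ 13.625 μg/mL.
Peak 13.6 μg/mL vs MTC 20 μg/mL: below toxic threshold.

13.6 μg/mL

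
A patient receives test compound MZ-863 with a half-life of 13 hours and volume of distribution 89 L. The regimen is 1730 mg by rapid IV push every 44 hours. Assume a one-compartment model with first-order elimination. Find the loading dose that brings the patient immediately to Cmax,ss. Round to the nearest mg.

1913 mg

f = (1/2)^(44/13) ≈ 0.095748; accumulation ratio R = 1/(1−f) ≈ 1.10589.
Loading dose to hit Cmax,ss on first dose: D_load = D_maint·R ≈ 1730 × 1.10589 ≈ 1913.19 mg.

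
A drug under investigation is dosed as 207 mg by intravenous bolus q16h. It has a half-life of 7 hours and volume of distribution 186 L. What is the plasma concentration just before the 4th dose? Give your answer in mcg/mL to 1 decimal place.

f = (1/2)^(τ/t½) = (1/2)^(16/7) ≈ 0.2051.
C₀ = D/Vd = 207/186 ≈ 1.113 mcg/mL.
Before the 4th dose, 3 doses have been given. Superposition: Cmin = C₀·(f + f² + … + f^3).
≈ 1.113 × (0.2051 + 0.0421 + 0.0086) ≈ 1.113 × 0.2558 ≈ 0.285 mcg/mL.

0.3 mcg/mL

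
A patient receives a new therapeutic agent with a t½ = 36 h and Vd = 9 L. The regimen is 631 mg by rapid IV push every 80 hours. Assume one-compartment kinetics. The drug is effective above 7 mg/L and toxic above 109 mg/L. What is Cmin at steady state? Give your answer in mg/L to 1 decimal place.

19.1 mg/L

τ/t½ = 80/36 ≈ 2.2222, so fraction remaining f = (1/2)^(80/36) ≈ 0.2143.
At steady state, accumulation factor R = 1/(1 − e^(−kτ)) ≈ 1.2728.
Each bolus raises the concentration by D/Vd = 631/9 ≈ 70.111 mg/L.
Steady-state peak Cmax,ss = C₀·R ≈ 70.111 × 1.2728 ≈ 89.237 mg/L.
One interval later, Cmin,ss = Cmax,ss·e^(−kτ) ≈ 89.237 × 0.2143 ≈ 19.123 mg/L.
Trough 19.1 mg/L vs MEC 7 mg/L: adequate.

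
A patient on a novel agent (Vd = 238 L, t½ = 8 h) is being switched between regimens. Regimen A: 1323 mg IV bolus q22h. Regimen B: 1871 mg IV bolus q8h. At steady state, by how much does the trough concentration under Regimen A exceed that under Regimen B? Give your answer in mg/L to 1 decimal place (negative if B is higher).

-6.9 mg/L

Regimen A: f = (1/2)^(22/8) ≈ 0.1487; Cmin,ss = (1323/238)·f/(1−f) ≈ 0.971 mg/L.
Regimen B: f = (1/2)^(8/8) ≈ 0.5000; Cmin,ss = (1871/238)·f/(1−f) ≈ 7.861 mg/L.
Difference ≈ 0.971 − 7.861 ≈ -6.890 mg/L.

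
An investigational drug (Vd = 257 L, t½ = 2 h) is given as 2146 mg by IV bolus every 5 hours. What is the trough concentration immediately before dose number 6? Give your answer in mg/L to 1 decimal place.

f = (1/2)^(τ/t½) = (1/2)^(5/2) ≈ 0.1768.
C₀ = D/Vd = 2146/257 ≈ 8.350 mg/L.
Before the 6th dose, 5 doses have been given. Superposition: Cmin = C₀·(f + f² + … + f^5).
≈ 8.350 × (0.1768 + 0.0313 + 0.0055 + 0.0010 + 0.0002) ≈ 8.350 × 0.2148 ≈ 1.794 mg/L.

1.8 mg/L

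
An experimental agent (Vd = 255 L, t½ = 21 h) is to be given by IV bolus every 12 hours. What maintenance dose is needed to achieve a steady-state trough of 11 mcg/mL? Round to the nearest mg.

τ/t½ = 12/21 ≈ 0.57143, so f = (1/2)^(12/21) ≈ 0.672950.
Cmin,ss = (D/Vd)·f/(1−f), so D = Cmin,ss·Vd·(1−f)/f.
D = 11 × 255 × (1−f)/f ≈ 11 × 255 × 0.48599 ≈ 1363.20 mg.

1363 mg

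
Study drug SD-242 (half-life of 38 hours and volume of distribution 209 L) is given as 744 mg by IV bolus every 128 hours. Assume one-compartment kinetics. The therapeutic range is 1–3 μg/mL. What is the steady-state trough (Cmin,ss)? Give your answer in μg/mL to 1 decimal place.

k = ln2/t½ = ln2/38 ≈ 0.018241 h⁻¹; fraction remaining f = e^(−kτ) = e^(−0.018241×128) ≈ 0.0968.
Each bolus raises the concentration by D/Vd = 744/209 ≈ 3.560 μg/mL.
Steady-state trough Cmin,ss = C₀·f/(1−f) ≈ 3.560 × 0.0968/0.9032 ≈ 0.382 μg/mL.
Trough 0.4 μg/mL vs MEC 1 μg/mL: subtherapeutic.

0.4 μg/mL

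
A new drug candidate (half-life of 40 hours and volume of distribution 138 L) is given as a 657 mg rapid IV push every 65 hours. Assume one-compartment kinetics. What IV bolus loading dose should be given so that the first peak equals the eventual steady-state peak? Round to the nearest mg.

f = (1/2)^(65/40) ≈ 0.324210; accumulation ratio R = 1/(1−f) ≈ 1.47975.
Loading dose to hit Cmax,ss on first dose: D_load = D_maint·R ≈ 657 × 1.47975 ≈ 972.20 mg.

972 mg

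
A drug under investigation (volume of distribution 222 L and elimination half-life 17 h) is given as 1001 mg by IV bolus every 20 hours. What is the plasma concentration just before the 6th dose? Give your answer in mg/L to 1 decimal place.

3.5 mg/L

f = (1/2)^(τ/t½) = (1/2)^(20/17) ≈ 0.4424.
C₀ = D/Vd = 1001/222 ≈ 4.509 mg/L.
Before the 6th dose, 5 doses have been given. Superposition: Cmin = C₀·(f + f² + … + f^5).
≈ 4.509 × (0.4424 + 0.1957 + 0.0866 + 0.0383 + 0.0169) ≈ 4.509 × 0.7799 ≈ 3.517 mg/L.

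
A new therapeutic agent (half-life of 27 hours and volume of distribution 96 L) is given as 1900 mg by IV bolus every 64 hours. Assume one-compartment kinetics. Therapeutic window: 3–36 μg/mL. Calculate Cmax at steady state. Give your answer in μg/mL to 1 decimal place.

k = ln2/t½ = ln2/27 ≈ 0.025672 h⁻¹; fraction remaining f = e^(−kτ) = e^(−0.025672×64) ≈ 0.1934.
Accumulation ratio R = 1/(1 − f) ≈ 1/0.8066 ≈ 1.2398.
Each bolus raises the concentration by D/Vd = 1900/96 ≈ 19.792 μg/mL.
Steady-state peak Cmax,ss = C₀·R ≈ 19.792 × 1.2398 ≈ 24.538 μg/mL.
Peak 24.5 μg/mL vs MTC 36 μg/mL: below toxic threshold.

24.5 μg/mL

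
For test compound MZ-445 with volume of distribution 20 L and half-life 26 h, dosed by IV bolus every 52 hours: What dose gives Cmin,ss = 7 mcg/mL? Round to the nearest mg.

τ/t½ = 52/26 ≈ 2, so f = (1/2)^(52/26) ≈ 0.250000.
Cmin,ss = (D/Vd)·f/(1−f), so D = Cmin,ss·Vd·(1−f)/f.
D = 7 × 20 × (1−f)/f ≈ 7 × 20 × 3.00000 ≈ 420.00 mg.

420 mg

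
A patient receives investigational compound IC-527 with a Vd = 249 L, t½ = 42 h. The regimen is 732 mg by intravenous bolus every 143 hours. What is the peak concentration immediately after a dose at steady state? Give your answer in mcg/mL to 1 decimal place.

3.2 mcg/mL

k = ln2/t½ = ln2/42 ≈ 0.016504 h⁻¹; fraction remaining f = e^(−kτ) = e^(−0.016504×143) ≈ 0.0944.
At steady state, accumulation factor R = 1/(1 − e^(−kτ)) ≈ 1.1042.
Each bolus raises the concentration by D/Vd = 732/249 ≈ 2.940 mcg/mL.
Steady-state peak Cmax,ss = C₀·R ≈ 2.940 × 1.1042 ≈ 3.246 mcg/mL.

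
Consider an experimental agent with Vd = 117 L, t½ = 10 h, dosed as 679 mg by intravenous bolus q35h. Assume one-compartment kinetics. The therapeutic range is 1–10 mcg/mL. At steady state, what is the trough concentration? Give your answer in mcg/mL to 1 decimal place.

k = ln2/t½ = ln2/10 ≈ 0.069315 h⁻¹; fraction remaining f = e^(−kτ) = e^(−0.069315×35) ≈ 0.0884.
Each bolus raises the concentration by D/Vd = 679/117 ≈ 5.803 mcg/mL.
Steady-state trough Cmin,ss = C₀·f/(1−f) ≈ 5.803 × 0.0884/0.9116 ≈ 0.563 mcg/mL.
Trough 0.6 mcg/mL vs MEC 1 mcg/mL: subtherapeutic.

0.6 mcg/mL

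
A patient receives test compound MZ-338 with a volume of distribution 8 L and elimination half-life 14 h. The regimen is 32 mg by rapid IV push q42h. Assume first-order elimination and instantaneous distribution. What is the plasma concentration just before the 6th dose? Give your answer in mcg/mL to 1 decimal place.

0.6 mcg/mL

f = (1/2)^(τ/t½) = (1/2)^(42/14) ≈ 0.1250.
C₀ = D/Vd = 32/8 ≈ 4.000 mcg/mL.
Before the 6th dose, 5 doses have been given. Superposition: Cmin = C₀·(f + f² + … + f^5).
≈ 4.000 × (0.1250 + 0.0156 + 0.0020 + 0.0002 + 0.0000) ≈ 4.000 × 0.1428 ≈ 0.571 mcg/mL.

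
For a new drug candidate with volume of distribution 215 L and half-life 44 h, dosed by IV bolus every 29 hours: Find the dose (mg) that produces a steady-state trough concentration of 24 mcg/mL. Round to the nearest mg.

τ/t½ = 29/44 ≈ 0.65909, so f = (1/2)^(29/44) ≈ 0.633277.
Cmin,ss = (D/Vd)·f/(1−f), so D = Cmin,ss·Vd·(1−f)/f.
D = 24 × 215 × (1−f)/f ≈ 24 × 215 × 0.57909 ≈ 2988.10 mg.

2988 mg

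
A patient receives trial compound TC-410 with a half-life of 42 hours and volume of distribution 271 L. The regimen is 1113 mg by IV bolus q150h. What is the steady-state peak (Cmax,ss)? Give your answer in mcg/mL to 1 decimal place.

4.5 mcg/mL

Over one 150-h interval, 150/42 ≈ 3.5714 half-lives elapse, leaving f ≈ 0.0841 of each dose.
At steady state, accumulation factor R = 1/(1 − e^(−kτ)) ≈ 1.0918.
Each bolus raises the concentration by D/Vd = 1113/271 ≈ 4.107 mcg/mL.
Cmax,ss = C₀/(1 − f) ≈ 4.107/0.9159 ≈ 4.484 mcg/mL.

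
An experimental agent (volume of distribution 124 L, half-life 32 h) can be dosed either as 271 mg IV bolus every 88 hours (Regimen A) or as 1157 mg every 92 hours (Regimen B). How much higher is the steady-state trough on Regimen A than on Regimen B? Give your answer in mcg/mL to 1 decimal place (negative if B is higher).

-1.1 mcg/mL

Regimen A: f = (1/2)^(88/32) ≈ 0.1487; Cmin,ss = (271/124)·f/(1−f) ≈ 0.382 mcg/mL.
Regimen B: f = (1/2)^(92/32) ≈ 0.1363; Cmin,ss = (1157/124)·f/(1−f) ≈ 1.472 mcg/mL.
Difference ≈ 0.382 − 1.472 ≈ -1.090 mcg/mL.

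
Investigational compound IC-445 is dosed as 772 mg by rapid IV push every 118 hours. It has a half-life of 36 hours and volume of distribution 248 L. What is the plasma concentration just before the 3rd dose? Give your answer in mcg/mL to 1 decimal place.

f = (1/2)^(τ/t½) = (1/2)^(118/36) ≈ 0.1031.
C₀ = D/Vd = 772/248 ≈ 3.113 mcg/mL.
Before the 3rd dose, 2 doses have been given. Superposition: Cmin = C₀·(f + f²).
≈ 3.113 × (0.1031 + 0.0106) ≈ 3.113 × 0.1137 ≈ 0.354 mcg/mL.

0.4 mcg/mL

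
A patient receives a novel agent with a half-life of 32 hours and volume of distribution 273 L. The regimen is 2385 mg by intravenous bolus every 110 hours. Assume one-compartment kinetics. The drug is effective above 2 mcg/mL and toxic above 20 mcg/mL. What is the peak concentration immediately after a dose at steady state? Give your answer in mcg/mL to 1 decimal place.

k = ln2/t½ = ln2/32 ≈ 0.021661 h⁻¹; fraction remaining f = e^(−kτ) = e^(−0.021661×110) ≈ 0.0923.
Accumulation ratio R = 1/(1 − f) ≈ 1/0.9077 ≈ 1.1017.
Each bolus raises the concentration by D/Vd = 2385/273 ≈ 8.736 mcg/mL.
Cmax,ss = C₀/(1 − f) ≈ 8.736/0.9077 ≈ 9.624 mcg/mL.
Peak 9.6 mcg/mL vs MTC 20 mcg/mL: below toxic threshold.

9.6 mcg/mL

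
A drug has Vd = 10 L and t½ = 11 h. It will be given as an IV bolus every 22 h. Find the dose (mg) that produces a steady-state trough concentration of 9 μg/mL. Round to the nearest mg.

270 mg

τ/t½ = 22/11 ≈ 2, so f = (1/2)^(22/11) ≈ 0.250000.
Cmin,ss = (D/Vd)·f/(1−f), so D = Cmin,ss·Vd·(1−f)/f.
D = 9 × 10 × (1−f)/f ≈ 9 × 10 × 3.00000 ≈ 270.00 mg.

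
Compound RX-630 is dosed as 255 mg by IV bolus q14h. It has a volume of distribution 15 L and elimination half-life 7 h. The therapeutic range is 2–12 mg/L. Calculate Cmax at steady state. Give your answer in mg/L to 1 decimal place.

22.7 mg/L

τ = 14 h = 2 half-lives, so f = (1/2)^2 = 0.25.
At steady state, R = 1/(1 − 0.25) = 4/3.
Single-dose peak C₀ = D/Vd = 255/15 = 17 mg/L.
Steady-state peak Cmax,ss = C₀·R = 17 × 4/3 ≈ 22.667 mg/L.
Peak 22.7 mg/L vs MTC 12 mg/L: exceeds toxic threshold.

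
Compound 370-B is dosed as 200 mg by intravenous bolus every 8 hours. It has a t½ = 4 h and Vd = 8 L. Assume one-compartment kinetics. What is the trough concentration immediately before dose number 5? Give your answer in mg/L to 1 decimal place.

8.3 mg/L

f = (1/2)^(τ/t½) = (1/2)^(8/4) ≈ 0.2500.
C₀ = D/Vd = 200/8 ≈ 25.000 mg/L.
Before the 5th dose, 4 doses have been given. Superposition: Cmin = C₀·(f + f² + … + f^4).
≈ 25.000 × (0.2500 + 0.0625 + 0.0156 + 0.0039) ≈ 25.000 × 0.3320 ≈ 8.300 mg/L.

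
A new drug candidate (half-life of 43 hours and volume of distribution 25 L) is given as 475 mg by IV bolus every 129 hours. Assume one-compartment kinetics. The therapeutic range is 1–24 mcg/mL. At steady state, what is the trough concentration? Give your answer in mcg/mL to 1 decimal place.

2.7 mcg/mL

The dosing interval is 3 half-lives, so f = 2^(−3) = 0.125.
At steady state, R = 1/(1 − 0.125) = 8/7.
Single-dose peak C₀ = D/Vd = 475/25 = 19 mcg/mL.
Steady-state peak Cmax,ss = C₀·R = 19 × 8/7 ≈ 21.714 mcg/mL.
Steady-state trough Cmin,ss = Cmax,ss·f ≈ 21.714 × 0.125 ≈ 2.714 mcg/mL.
Trough 2.7 mcg/mL vs MEC 1 mcg/mL: adequate.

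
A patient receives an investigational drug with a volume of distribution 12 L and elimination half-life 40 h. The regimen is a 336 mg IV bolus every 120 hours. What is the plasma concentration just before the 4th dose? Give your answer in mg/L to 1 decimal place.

f = (1/2)^(τ/t½) = (1/2)^(120/40) ≈ 0.1250.
C₀ = D/Vd = 336/12 ≈ 28.000 mg/L.
Before the 4th dose, 3 doses have been given. Superposition: Cmin = C₀·(f + f² + … + f^3).
≈ 28.000 × (0.1250 + 0.0156 + 0.0020) ≈ 28.000 × 0.1426 ≈ 3.993 mg/L.

4.0 mg/L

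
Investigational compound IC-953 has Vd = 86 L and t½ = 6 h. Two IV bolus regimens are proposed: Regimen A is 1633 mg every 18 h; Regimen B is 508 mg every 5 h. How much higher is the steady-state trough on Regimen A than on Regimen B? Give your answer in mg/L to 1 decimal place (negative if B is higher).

Regimen A: f = (1/2)^(18/6) ≈ 0.1250; Cmin,ss = (1633/86)·f/(1−f) ≈ 2.713 mg/L.
Regimen B: f = (1/2)^(5/6) ≈ 0.5612; Cmin,ss = (508/86)·f/(1−f) ≈ 7.555 mg/L.
Difference ≈ 2.713 − 7.555 ≈ -4.842 mg/L.

-4.8 mg/L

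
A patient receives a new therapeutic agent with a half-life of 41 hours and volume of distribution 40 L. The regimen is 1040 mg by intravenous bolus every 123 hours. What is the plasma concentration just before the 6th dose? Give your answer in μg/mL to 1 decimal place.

3.7 μg/mL

f = (1/2)^(τ/t½) = (1/2)^(123/41) ≈ 0.1250.
C₀ = D/Vd = 1040/40 ≈ 26.000 μg/mL.
Before the 6th dose, 5 doses have been given. Superposition: Cmin = C₀·(f + f² + … + f^5).
≈ 26.000 × (0.1250 + 0.0156 + 0.0020 + 0.0002 + 0.0000) ≈ 26.000 × 0.1428 ≈ 3.713 μg/mL.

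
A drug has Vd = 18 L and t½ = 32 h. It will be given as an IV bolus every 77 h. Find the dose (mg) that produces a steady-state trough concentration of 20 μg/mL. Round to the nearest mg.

τ/t½ = 77/32 ≈ 2.4062, so f = (1/2)^(77/32) ≈ 0.188646.
Cmin,ss = (D/Vd)·f/(1−f), so D = Cmin,ss·Vd·(1−f)/f.
D = 20 × 18 × (1−f)/f ≈ 20 × 18 × 4.30093 ≈ 1548.33 mg.

1548 mg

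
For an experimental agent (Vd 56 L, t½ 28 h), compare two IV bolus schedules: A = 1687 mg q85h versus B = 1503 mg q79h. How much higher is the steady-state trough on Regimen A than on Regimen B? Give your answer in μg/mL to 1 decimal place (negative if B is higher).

-0.2 μg/mL

Regimen A: f = (1/2)^(85/28) ≈ 0.1219; Cmin,ss = (1687/56)·f/(1−f) ≈ 4.182 μg/mL.
Regimen B: f = (1/2)^(79/28) ≈ 0.1415; Cmin,ss = (1503/56)·f/(1−f) ≈ 4.424 μg/mL.
Difference ≈ 4.182 − 4.424 ≈ -0.242 μg/mL.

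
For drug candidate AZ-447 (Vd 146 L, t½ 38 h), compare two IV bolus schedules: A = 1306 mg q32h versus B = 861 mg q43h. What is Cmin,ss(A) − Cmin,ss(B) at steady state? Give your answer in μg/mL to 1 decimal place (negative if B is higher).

Regimen A: f = (1/2)^(32/38) ≈ 0.5578; Cmin,ss = (1306/146)·f/(1−f) ≈ 11.284 μg/mL.
Regimen B: f = (1/2)^(43/38) ≈ 0.4564; Cmin,ss = (861/146)·f/(1−f) ≈ 4.951 μg/mL.
Difference ≈ 11.284 − 4.951 ≈ 6.333 μg/mL.

6.3 μg/mL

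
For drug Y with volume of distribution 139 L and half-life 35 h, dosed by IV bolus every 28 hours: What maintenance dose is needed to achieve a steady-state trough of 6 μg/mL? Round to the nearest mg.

τ/t½ = 28/35 ≈ 0.8, so f = (1/2)^(28/35) ≈ 0.574349.
Cmin,ss = (D/Vd)·f/(1−f), so D = Cmin,ss·Vd·(1−f)/f.
D = 6 × 139 × (1−f)/f ≈ 6 × 139 × 0.74110 ≈ 618.08 mg.

618 mg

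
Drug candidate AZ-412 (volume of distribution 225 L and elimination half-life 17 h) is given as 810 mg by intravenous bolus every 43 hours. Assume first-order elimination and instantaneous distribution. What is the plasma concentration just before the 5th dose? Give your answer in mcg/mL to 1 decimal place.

f = (1/2)^(τ/t½) = (1/2)^(43/17) ≈ 0.1732.
C₀ = D/Vd = 810/225 ≈ 3.600 mcg/mL.
Before the 5th dose, 4 doses have been given. Superposition: Cmin = C₀·(f + f² + … + f^4).
≈ 3.600 × (0.1732 + 0.0300 + 0.0052 + 0.0009) ≈ 3.600 × 0.2093 ≈ 0.753 mcg/mL.

0.8 mcg/mL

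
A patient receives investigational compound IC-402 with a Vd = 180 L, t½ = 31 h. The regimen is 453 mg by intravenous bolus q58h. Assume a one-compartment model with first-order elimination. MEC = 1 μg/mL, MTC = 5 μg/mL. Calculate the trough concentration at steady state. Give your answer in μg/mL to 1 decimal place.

0.9 μg/mL

τ/t½ = 58/31 ≈ 1.871, so fraction remaining f = (1/2)^(58/31) ≈ 0.2734.
Each bolus raises the concentration by D/Vd = 453/180 ≈ 2.517 μg/mL.
Steady-state trough Cmin,ss = C₀·f/(1−f) ≈ 2.517 × 0.2734/0.7266 ≈ 0.947 μg/mL.
Trough 0.9 μg/mL vs MEC 1 μg/mL: subtherapeutic.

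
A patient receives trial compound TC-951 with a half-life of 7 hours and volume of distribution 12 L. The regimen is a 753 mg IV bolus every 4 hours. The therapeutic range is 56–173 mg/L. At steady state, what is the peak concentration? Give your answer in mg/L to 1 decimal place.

k = ln2/t½ = ln2/7 ≈ 0.099021 h⁻¹; fraction remaining f = e^(−kτ) = e^(−0.099021×4) ≈ 0.6730.
Accumulation ratio R = 1/(1 − f) ≈ 1/0.3270 ≈ 3.0581.
Single-dose peak C₀ = D/Vd = 753/12 ≈ 62.750 mg/L.
Steady-state peak Cmax,ss = C₀·R ≈ 62.750 × 3.0581 ≈ 191.896 mg/L.
Peak 191.9 mg/L vs MTC 173 mg/L: exceeds toxic threshold.

191.9 mg/L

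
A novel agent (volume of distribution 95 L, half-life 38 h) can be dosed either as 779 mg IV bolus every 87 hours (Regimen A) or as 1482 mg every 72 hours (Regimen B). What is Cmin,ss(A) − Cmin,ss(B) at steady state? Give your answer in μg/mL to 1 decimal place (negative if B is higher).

Regimen A: f = (1/2)^(87/38) ≈ 0.2046; Cmin,ss = (779/95)·f/(1−f) ≈ 2.109 μg/mL.
Regimen B: f = (1/2)^(72/38) ≈ 0.2689; Cmin,ss = (1482/95)·f/(1−f) ≈ 5.738 μg/mL.
Difference ≈ 2.109 − 5.738 ≈ -3.629 μg/mL.

-3.6 μg/mL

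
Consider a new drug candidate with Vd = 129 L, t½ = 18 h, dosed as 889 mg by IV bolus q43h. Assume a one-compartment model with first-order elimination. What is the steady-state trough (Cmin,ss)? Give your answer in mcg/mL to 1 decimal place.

1.6 mcg/mL

τ/t½ = 43/18 ≈ 2.3889, so fraction remaining f = (1/2)^(43/18) ≈ 0.1909.
Accumulation ratio R = 1/(1 − f) ≈ 1/0.8091 ≈ 1.2359.
Single-dose peak C₀ = D/Vd = 889/129 ≈ 6.891 mcg/mL.
Steady-state peak Cmax,ss = C₀·R ≈ 6.891 × 1.2359 ≈ 8.517 mcg/mL.
One interval later, Cmin,ss = Cmax,ss·e^(−kτ) ≈ 8.517 × 0.1909 ≈ 1.626 mcg/mL.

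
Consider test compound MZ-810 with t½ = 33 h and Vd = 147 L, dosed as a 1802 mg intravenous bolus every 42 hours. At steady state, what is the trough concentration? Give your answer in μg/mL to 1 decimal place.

8.7 μg/mL

k = ln2/t½ = ln2/33 ≈ 0.021004 h⁻¹; fraction remaining f = e^(−kτ) = e^(−0.021004×42) ≈ 0.4139.
Accumulation ratio R = 1/(1 − f) ≈ 1/0.5861 ≈ 1.7062.
Each bolus raises the concentration by D/Vd = 1802/147 ≈ 12.259 μg/mL.
Cmax,ss = C₀/(1 − f) ≈ 12.259/0.5861 ≈ 20.916 μg/mL.
One interval later, Cmin,ss = Cmax,ss·e^(−kτ) ≈ 20.916 × 0.4139 ≈ 8.657 μg/mL.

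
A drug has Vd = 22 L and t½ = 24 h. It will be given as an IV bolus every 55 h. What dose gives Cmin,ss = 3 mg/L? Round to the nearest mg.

257 mg

τ/t½ = 55/24 ≈ 2.2917, so f = (1/2)^(55/24) ≈ 0.204239.
Cmin,ss = (D/Vd)·f/(1−f), so D = Cmin,ss·Vd·(1−f)/f.
D = 3 × 22 × (1−f)/f ≈ 3 × 22 × 3.89622 ≈ 257.15 mg.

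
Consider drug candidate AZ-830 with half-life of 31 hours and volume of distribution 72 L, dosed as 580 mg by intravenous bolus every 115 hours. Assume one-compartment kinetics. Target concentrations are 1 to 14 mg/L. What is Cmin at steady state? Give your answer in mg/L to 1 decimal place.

0.7 mg/L

Over one 115-h interval, 115/31 ≈ 3.7097 half-lives elapse, leaving f ≈ 0.0764 of each dose.
Each bolus raises the concentration by D/Vd = 580/72 ≈ 8.056 mg/L.
Steady-state trough Cmin,ss = C₀·f/(1−f) ≈ 8.056 × 0.0764/0.9236 ≈ 0.666 mg/L.
Trough 0.7 mg/L vs MEC 1 mg/L: subtherapeutic.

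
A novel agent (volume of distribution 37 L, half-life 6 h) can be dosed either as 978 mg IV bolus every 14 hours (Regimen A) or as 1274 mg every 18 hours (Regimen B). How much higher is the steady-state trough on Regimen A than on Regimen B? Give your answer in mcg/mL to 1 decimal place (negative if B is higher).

1.6 mcg/mL

Regimen A: f = (1/2)^(14/6) ≈ 0.1984; Cmin,ss = (978/37)·f/(1−f) ≈ 6.542 mcg/mL.
Regimen B: f = (1/2)^(18/6) ≈ 0.1250; Cmin,ss = (1274/37)·f/(1−f) ≈ 4.919 mcg/mL.
Difference ≈ 6.542 − 4.919 ≈ 1.623 mcg/mL.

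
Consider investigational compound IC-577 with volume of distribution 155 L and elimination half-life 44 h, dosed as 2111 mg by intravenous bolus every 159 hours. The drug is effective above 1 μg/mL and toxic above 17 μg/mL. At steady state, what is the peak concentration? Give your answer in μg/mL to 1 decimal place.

14.8 μg/mL

Over one 159-h interval, 159/44 ≈ 3.6136 half-lives elapse, leaving f ≈ 0.0817 of each dose.
At steady state, accumulation factor R = 1/(1 − e^(−kτ)) ≈ 1.0890.
Each bolus raises the concentration by D/Vd = 2111/155 ≈ 13.619 μg/mL.
Cmax,ss = C₀/(1 − f) ≈ 13.619/0.9183 ≈ 14.831 μg/mL.
Peak 14.8 μg/mL vs MTC 17 μg/mL: below toxic threshold.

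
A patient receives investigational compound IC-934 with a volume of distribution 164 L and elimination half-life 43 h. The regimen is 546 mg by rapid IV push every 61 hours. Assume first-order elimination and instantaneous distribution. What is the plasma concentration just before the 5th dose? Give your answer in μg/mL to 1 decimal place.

f = (1/2)^(τ/t½) = (1/2)^(61/43) ≈ 0.3741.
C₀ = D/Vd = 546/164 ≈ 3.329 μg/mL.
Before the 5th dose, 4 doses have been given. Superposition: Cmin = C₀·(f + f² + … + f^4).
≈ 3.329 × (0.3741 + 0.1400 + 0.0524 + 0.0196) ≈ 3.329 × 0.5861 ≈ 1.951 μg/mL.

2.0 μg/mL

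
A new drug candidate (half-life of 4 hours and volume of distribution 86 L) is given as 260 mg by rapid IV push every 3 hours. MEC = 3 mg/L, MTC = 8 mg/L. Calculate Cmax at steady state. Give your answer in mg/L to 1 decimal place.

7.5 mg/L

k = ln2/t½ = ln2/4 ≈ 0.173287 h⁻¹; fraction remaining f = e^(−kτ) = e^(−0.173287×3) ≈ 0.5946.
At steady state, accumulation factor R = 1/(1 − e^(−kτ)) ≈ 2.4667.
Each bolus raises the concentration by D/Vd = 260/86 ≈ 3.023 mg/L.
Steady-state peak Cmax,ss = C₀·R ≈ 3.023 × 2.4667 ≈ 7.457 mg/L.
Peak 7.5 mg/L vs MTC 8 mg/L: below toxic threshold.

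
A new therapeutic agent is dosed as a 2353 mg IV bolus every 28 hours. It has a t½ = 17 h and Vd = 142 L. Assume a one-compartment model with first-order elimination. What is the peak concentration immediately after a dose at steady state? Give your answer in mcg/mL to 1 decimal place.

Over one 28-h interval, 28/17 ≈ 1.6471 half-lives elapse, leaving f ≈ 0.3193 of each dose.
At steady state, accumulation factor R = 1/(1 − e^(−kτ)) ≈ 1.4691.
Single-dose peak C₀ = D/Vd = 2353/142 ≈ 16.570 mcg/mL.
Steady-state peak Cmax,ss = C₀·R ≈ 16.570 × 1.4691 ≈ 24.343 mcg/mL.

24.3 mcg/mL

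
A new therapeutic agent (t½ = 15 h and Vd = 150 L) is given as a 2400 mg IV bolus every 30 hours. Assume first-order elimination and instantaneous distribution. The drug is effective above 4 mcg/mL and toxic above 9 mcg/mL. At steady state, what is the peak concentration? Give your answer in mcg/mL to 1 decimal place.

21.3 mcg/mL

τ = 30 h = 2 half-lives, so f = (1/2)^2 = 0.25.
Accumulation ratio R = 1/(1 − f) = 1/0.75 = 4/3.
Single-dose peak C₀ = D/Vd = 2400/150 = 16 mcg/mL.
Steady-state peak Cmax,ss = C₀·R = 16 × 4/3 ≈ 21.333 mcg/mL.
Peak 21.3 mcg/mL vs MTC 9 mcg/mL: exceeds toxic threshold.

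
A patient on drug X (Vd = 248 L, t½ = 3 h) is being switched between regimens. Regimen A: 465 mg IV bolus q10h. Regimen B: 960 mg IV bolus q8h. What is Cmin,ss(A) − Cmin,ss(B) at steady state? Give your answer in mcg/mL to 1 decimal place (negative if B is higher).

Regimen A: f = (1/2)^(10/3) ≈ 0.0992; Cmin,ss = (465/248)·f/(1−f) ≈ 0.206 mcg/mL.
Regimen B: f = (1/2)^(8/3) ≈ 0.1575; Cmin,ss = (960/248)·f/(1−f) ≈ 0.724 mcg/mL.
Difference ≈ 0.206 − 0.724 ≈ -0.518 mcg/mL.

-0.5 mcg/mL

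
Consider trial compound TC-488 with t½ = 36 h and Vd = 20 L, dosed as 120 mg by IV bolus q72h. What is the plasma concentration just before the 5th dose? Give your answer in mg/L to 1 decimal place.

f = (1/2)^(τ/t½) = (1/2)^(72/36) ≈ 0.2500.
C₀ = D/Vd = 120/20 ≈ 6.000 mg/L.
Before the 5th dose, 4 doses have been given. Superposition: Cmin = C₀·(f + f² + … + f^4).
≈ 6.000 × (0.2500 + 0.0625 + 0.0156 + 0.0039) ≈ 6.000 × 0.3320 ≈ 1.992 mg/L.

2.0 mg/L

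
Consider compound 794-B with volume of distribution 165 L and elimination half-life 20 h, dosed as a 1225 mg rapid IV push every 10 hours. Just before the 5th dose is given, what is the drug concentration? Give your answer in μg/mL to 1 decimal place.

f = (1/2)^(τ/t½) = (1/2)^(10/20) ≈ 0.7071.
C₀ = D/Vd = 1225/165 ≈ 7.424 μg/mL.
Before the 5th dose, 4 doses have been given. Superposition: Cmin = C₀·(f + f² + … + f^4).
≈ 7.424 × (0.7071 + 0.5000 + 0.3535 + 0.2500) ≈ 7.424 × 1.8106 ≈ 13.442 μg/mL.

13.4 μg/mL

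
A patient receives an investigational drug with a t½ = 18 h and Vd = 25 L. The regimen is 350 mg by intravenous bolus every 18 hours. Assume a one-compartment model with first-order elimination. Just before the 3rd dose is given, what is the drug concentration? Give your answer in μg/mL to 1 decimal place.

f = (1/2)^(τ/t½) = (1/2)^(18/18) ≈ 0.5000.
C₀ = D/Vd = 350/25 ≈ 14.000 μg/mL.
Before the 3rd dose, 2 doses have been given. Superposition: Cmin = C₀·(f + f²).
≈ 14.000 × (0.5000 + 0.2500) ≈ 14.000 × 0.7500 ≈ 10.500 μg/mL.

10.5 μg/mL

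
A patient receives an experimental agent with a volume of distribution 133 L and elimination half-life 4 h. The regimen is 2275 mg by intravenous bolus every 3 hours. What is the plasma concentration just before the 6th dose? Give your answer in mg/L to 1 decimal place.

23.2 mg/L

f = (1/2)^(τ/t½) = (1/2)^(3/4) ≈ 0.5946.
C₀ = D/Vd = 2275/133 ≈ 17.105 mg/L.
Before the 6th dose, 5 doses have been given. Superposition: Cmin = C₀·(f + f² + … + f^5).
≈ 17.105 × (0.5946 + 0.3535 + 0.2102 + 0.1250 + 0.0743) ≈ 17.105 × 1.3576 ≈ 23.222 mg/L.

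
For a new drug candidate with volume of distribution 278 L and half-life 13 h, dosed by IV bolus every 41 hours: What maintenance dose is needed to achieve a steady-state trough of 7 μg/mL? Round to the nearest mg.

τ/t½ = 41/13 ≈ 3.1538, so f = (1/2)^(41/13) ≈ 0.112356.
Cmin,ss = (D/Vd)·f/(1−f), so D = Cmin,ss·Vd·(1−f)/f.
D = 7 × 278 × (1−f)/f ≈ 7 × 278 × 7.90028 ≈ 15373.94 mg.

15374 mg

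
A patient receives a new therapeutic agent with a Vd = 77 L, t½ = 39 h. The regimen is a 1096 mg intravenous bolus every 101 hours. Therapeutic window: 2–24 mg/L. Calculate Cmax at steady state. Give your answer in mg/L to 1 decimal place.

τ/t½ = 101/39 ≈ 2.5897, so fraction remaining f = (1/2)^(101/39) ≈ 0.1661.
Accumulation ratio R = 1/(1 − f) ≈ 1/0.8339 ≈ 1.1992.
Single-dose peak C₀ = D/Vd = 1096/77 ≈ 14.234 mg/L.
Steady-state peak Cmax,ss = C₀·R ≈ 14.234 × 1.1992 ≈ 17.069 mg/L.
Peak 17.1 mg/L vs MTC 24 mg/L: below toxic threshold.

17.1 mg/L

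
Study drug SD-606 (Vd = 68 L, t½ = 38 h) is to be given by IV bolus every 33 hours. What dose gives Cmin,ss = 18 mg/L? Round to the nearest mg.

1011 mg

τ/t½ = 33/38 ≈ 0.86842, so f = (1/2)^(33/38) ≈ 0.547746.
Cmin,ss = (D/Vd)·f/(1−f), so D = Cmin,ss·Vd·(1−f)/f.
D = 18 × 68 × (1−f)/f ≈ 18 × 68 × 0.82566 ≈ 1010.61 mg.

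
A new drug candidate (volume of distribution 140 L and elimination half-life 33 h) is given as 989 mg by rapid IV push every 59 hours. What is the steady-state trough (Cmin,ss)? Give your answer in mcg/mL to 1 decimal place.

τ/t½ = 59/33 ≈ 1.7879, so fraction remaining f = (1/2)^(59/33) ≈ 0.2896.
Accumulation ratio R = 1/(1 − f) ≈ 1/0.7104 ≈ 1.4077.
Single-dose peak C₀ = D/Vd = 989/140 ≈ 7.064 mcg/mL.
Cmax,ss = C₀/(1 − f) ≈ 7.064/0.7104 ≈ 9.944 mcg/mL.
Steady-state trough Cmin,ss = Cmax,ss·f ≈ 9.944 × 0.2896 ≈ 2.880 mcg/mL.

2.9 mcg/mL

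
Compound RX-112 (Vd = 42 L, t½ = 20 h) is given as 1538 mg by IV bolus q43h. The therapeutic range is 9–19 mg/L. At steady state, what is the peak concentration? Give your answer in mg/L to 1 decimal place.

Over one 43-h interval, 43/20 ≈ 2.15 half-lives elapse, leaving f ≈ 0.2253 of each dose.
At steady state, accumulation factor R = 1/(1 − e^(−kτ)) ≈ 1.2908.
Each bolus raises the concentration by D/Vd = 1538/42 ≈ 36.619 mg/L.
Steady-state peak Cmax,ss = C₀·R ≈ 36.619 × 1.2908 ≈ 47.268 mg/L.
Peak 47.3 mg/L vs MTC 19 mg/L: exceeds toxic threshold.

47.3 mg/L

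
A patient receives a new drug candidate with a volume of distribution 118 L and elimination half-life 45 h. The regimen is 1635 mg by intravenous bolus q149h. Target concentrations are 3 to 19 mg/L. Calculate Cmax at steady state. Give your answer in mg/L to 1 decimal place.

15.4 mg/L

k = ln2/t½ = ln2/45 ≈ 0.015403 h⁻¹; fraction remaining f = e^(−kτ) = e^(−0.015403×149) ≈ 0.1008.
At steady state, accumulation factor R = 1/(1 − e^(−kτ)) ≈ 1.1121.
Each bolus raises the concentration by D/Vd = 1635/118 ≈ 13.856 mg/L.
Steady-state peak Cmax,ss = C₀·R ≈ 13.856 × 1.1121 ≈ 15.409 mg/L.
Peak 15.4 mg/L vs MTC 19 mg/L: below toxic threshold.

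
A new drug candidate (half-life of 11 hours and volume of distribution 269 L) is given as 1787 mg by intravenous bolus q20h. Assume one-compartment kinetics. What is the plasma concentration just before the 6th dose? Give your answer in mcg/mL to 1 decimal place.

f = (1/2)^(τ/t½) = (1/2)^(20/11) ≈ 0.2836.
C₀ = D/Vd = 1787/269 ≈ 6.643 mcg/mL.
Before the 6th dose, 5 doses have been given. Superposition: Cmin = C₀·(f + f² + … + f^5).
≈ 6.643 × (0.2836 + 0.0804 + 0.0228 + 0.0065 + 0.0018) ≈ 6.643 × 0.3951 ≈ 2.625 mcg/mL.

2.6 mcg/mL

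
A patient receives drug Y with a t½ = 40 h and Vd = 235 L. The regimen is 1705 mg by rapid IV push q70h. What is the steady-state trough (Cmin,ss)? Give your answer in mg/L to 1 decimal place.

3.1 mg/L

τ/t½ = 70/40 ≈ 1.75, so fraction remaining f = (1/2)^(70/40) ≈ 0.2973.
Accumulation ratio R = 1/(1 − f) ≈ 1/0.7027 ≈ 1.4231.
Single-dose peak C₀ = D/Vd = 1705/235 ≈ 7.255 mg/L.
Cmax,ss = C₀/(1 − f) ≈ 7.255/0.7027 ≈ 10.324 mg/L.
Steady-state trough Cmin,ss = Cmax,ss·f ≈ 10.324 × 0.2973 ≈ 3.069 mg/L.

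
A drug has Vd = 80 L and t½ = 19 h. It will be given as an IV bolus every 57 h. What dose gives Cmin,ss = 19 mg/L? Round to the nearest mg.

τ/t½ = 57/19 ≈ 3, so f = (1/2)^(57/19) ≈ 0.125000.
Cmin,ss = (D/Vd)·f/(1−f), so D = Cmin,ss·Vd·(1−f)/f.
D = 19 × 80 × (1−f)/f ≈ 19 × 80 × 7.00000 ≈ 10640.00 mg.

10640 mg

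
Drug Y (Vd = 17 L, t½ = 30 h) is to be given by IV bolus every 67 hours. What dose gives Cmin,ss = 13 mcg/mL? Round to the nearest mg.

818 mg

τ/t½ = 67/30 ≈ 2.2333, so f = (1/2)^(67/30) ≈ 0.212667.
Cmin,ss = (D/Vd)·f/(1−f), so D = Cmin,ss·Vd·(1−f)/f.
D = 13 × 17 × (1−f)/f ≈ 13 × 17 × 3.70219 ≈ 818.18 mg.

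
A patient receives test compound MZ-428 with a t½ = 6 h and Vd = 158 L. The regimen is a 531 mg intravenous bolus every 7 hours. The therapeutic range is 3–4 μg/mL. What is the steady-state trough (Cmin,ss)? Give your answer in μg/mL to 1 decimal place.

2.7 μg/mL

τ/t½ = 7/6 ≈ 1.1667, so fraction remaining f = (1/2)^(7/6) ≈ 0.4454.
At steady state, accumulation factor R = 1/(1 − e^(−kτ)) ≈ 1.8031.
Each bolus raises the concentration by D/Vd = 531/158 ≈ 3.361 μg/mL.
Cmax,ss = C₀/(1 − f) ≈ 3.361/0.5546 ≈ 6.060 μg/mL.
Steady-state trough Cmin,ss = Cmax,ss·f ≈ 6.060 × 0.4454 ≈ 2.699 μg/mL.
Trough 2.7 μg/mL vs MEC 3 μg/mL: subtherapeutic.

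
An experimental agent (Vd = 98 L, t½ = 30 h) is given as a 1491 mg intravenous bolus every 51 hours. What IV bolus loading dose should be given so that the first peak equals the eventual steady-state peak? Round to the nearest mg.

2154 mg

f = (1/2)^(51/30) ≈ 0.307786; accumulation ratio R = 1/(1−f) ≈ 1.44464.
Loading dose to hit Cmax,ss on first dose: D_load = D_maint·R ≈ 1491 × 1.44464 ≈ 2153.96 mg.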